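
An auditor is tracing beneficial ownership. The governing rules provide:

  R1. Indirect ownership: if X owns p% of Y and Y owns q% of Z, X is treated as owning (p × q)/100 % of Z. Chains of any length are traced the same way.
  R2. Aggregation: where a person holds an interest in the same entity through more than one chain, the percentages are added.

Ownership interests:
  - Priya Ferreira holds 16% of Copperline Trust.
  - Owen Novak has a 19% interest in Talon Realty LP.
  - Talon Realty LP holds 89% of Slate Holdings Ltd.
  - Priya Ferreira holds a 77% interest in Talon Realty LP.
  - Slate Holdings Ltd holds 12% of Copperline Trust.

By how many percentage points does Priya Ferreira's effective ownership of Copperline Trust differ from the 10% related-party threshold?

14.2236

Chain via Talon Realty LP → Slate Holdings Ltd (R1): 77% × 89% × 12% = 8.2236% of Copperline Trust.
Direct interest in Copperline Trust: 16%.
Aggregating (R2): 8.2236% + 16% = 24.2236%.
24.2236% exceeds the 10% threshold by 14.2236 percentage points.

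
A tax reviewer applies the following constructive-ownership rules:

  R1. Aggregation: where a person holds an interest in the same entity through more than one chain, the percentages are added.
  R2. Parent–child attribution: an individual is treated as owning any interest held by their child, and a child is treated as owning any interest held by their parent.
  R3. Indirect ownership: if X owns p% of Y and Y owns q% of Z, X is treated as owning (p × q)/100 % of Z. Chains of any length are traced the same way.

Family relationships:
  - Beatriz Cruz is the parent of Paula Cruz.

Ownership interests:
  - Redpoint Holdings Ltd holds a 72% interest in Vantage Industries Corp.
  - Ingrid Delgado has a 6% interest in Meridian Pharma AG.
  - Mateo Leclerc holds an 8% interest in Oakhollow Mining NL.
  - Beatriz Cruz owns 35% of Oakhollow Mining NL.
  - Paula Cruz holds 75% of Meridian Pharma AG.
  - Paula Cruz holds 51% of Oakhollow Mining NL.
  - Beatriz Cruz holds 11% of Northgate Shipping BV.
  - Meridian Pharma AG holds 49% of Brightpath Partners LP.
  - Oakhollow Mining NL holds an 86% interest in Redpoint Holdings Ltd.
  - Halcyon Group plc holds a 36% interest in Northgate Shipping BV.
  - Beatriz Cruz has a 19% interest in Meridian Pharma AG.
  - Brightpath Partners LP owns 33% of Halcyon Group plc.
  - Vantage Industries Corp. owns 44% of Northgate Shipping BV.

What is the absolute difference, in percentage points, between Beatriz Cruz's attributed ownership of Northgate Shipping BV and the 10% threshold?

29.902456

By parent–child attribution (R2), Beatriz Cruz is treated as also owning Paula Cruz's interest in Meridian Pharma AG, giving 19% + 75% = 94%.
By parent–child attribution (R2), Beatriz Cruz is treated as also owning Paula Cruz's interest in Oakhollow Mining NL, giving 35% + 51% = 86%.
Chain via Meridian Pharma AG → Brightpath Partners LP → Halcyon Group plc (R3): 94% × 49% × 33% × 36% = 5.471928% of Northgate Shipping BV.
Chain via Oakhollow Mining NL → Redpoint Holdings Ltd → Vantage Industries Corp. (R3): 86% × 86% × 72% × 44% = 23.430528% of Northgate Shipping BV.
Direct interest in Northgate Shipping BV: 11%.
Aggregating (R1): 5.471928% + 23.430528% + 11% = 39.902456%.
39.902456% exceeds the 10% threshold by 29.902456 percentage points.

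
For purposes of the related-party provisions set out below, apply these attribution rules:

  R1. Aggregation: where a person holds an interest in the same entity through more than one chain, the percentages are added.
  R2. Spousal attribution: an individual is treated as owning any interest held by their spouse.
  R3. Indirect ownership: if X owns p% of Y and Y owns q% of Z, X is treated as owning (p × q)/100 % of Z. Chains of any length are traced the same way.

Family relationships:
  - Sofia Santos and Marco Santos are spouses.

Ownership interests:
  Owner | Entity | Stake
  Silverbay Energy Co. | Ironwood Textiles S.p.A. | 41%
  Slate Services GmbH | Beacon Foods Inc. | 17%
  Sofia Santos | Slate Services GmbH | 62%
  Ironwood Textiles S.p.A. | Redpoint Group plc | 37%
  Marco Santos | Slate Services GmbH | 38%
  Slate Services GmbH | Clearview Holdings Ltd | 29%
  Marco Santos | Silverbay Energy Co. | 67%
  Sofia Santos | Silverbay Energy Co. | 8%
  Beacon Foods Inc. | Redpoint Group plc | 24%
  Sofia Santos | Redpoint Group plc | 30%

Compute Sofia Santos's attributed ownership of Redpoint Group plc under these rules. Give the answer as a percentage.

45.4575%

By spousal attribution (R2), Sofia Santos is treated as also owning Marco Santos's interest in Silverbay Energy Co, giving 8% + 67% = 75%.
By spousal attribution (R2), Sofia Santos is treated as also owning Marco Santos's interest in Slate Services GmbH, giving 62% + 38% = 100%.
Chain via Silverbay Energy Co. → Ironwood Textiles S.p.A. (R3): 75% × 41% × 37% = 11.3775% of Redpoint Group plc.
Chain via Slate Services GmbH → Beacon Foods Inc. (R3): 100% × 17% × 24% = 4.08% of Redpoint Group plc.
Direct interest in Redpoint Group plc: 30%.
Aggregating (R1): 11.3775% + 4.08% + 30% = 45.4575%.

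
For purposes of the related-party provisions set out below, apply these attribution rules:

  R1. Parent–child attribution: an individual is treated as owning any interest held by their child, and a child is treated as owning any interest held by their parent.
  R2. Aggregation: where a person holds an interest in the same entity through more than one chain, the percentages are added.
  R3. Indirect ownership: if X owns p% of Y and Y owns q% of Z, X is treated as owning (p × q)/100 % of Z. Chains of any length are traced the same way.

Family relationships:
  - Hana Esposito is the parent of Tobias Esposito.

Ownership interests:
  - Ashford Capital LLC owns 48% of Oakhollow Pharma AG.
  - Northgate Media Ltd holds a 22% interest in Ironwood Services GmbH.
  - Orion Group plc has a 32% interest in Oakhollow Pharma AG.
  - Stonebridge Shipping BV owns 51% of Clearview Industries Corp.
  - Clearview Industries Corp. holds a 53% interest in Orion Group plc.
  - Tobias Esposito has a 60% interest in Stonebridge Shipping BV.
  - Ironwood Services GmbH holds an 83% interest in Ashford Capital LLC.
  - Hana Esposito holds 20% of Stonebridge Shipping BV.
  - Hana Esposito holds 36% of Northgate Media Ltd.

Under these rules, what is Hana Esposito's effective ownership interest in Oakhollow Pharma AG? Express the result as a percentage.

10.075008%

By parent–child attribution (R1), Hana Esposito is treated as also owning Tobias Esposito's interest in Stonebridge Shipping BV, giving 20% + 60% = 80%.
Chain via Stonebridge Shipping BV → Clearview Industries Corp. → Orion Group plc (R3): 80% × 51% × 53% × 32% = 6.91968% of Oakhollow Pharma AG.
Chain via Northgate Media Ltd → Ironwood Services GmbH → Ashford Capital LLC (R3): 36% × 22% × 83% × 48% = 3.155328% of Oakhollow Pharma AG.
Aggregating (R2): 6.91968% + 3.155328% = 10.075008%.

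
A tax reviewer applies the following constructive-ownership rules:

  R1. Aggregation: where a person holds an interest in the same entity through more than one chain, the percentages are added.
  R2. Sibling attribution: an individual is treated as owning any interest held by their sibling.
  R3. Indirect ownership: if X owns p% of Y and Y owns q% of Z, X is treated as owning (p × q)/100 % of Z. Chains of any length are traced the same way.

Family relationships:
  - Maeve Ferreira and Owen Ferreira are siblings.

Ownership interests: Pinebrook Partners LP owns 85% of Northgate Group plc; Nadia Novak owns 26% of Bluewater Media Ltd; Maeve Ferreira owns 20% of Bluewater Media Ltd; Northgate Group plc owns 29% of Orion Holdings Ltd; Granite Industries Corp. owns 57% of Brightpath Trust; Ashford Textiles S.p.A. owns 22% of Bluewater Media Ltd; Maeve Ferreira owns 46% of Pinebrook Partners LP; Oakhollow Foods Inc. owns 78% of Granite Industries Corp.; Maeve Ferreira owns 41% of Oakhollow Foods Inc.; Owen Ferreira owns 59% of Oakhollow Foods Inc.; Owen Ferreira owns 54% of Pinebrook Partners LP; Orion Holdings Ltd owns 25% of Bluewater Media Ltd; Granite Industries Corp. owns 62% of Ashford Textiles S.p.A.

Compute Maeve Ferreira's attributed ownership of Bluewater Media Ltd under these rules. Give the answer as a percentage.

36.8017%

By sibling attribution (R2), Maeve Ferreira is treated as also owning Owen Ferreira's interest in Oakhollow Foods Inc, giving 41% + 59% = 100%.
By sibling attribution (R2), Maeve Ferreira is treated as also owning Owen Ferreira's interest in Pinebrook Partners LP, giving 46% + 54% = 100%.
Chain via Oakhollow Foods Inc. → Granite Industries Corp. → Ashford Textiles S.p.A. (R3): 100% × 78% × 62% × 22% = 10.6392% of Bluewater Media Ltd.
Chain via Pinebrook Partners LP → Northgate Group plc → Orion Holdings Ltd (R3): 100% × 85% × 29% × 25% = 6.1625% of Bluewater Media Ltd.
Direct interest in Bluewater Media Ltd: 20%.
Aggregating (R1): 10.6392% + 6.1625% + 20% = 36.8017%.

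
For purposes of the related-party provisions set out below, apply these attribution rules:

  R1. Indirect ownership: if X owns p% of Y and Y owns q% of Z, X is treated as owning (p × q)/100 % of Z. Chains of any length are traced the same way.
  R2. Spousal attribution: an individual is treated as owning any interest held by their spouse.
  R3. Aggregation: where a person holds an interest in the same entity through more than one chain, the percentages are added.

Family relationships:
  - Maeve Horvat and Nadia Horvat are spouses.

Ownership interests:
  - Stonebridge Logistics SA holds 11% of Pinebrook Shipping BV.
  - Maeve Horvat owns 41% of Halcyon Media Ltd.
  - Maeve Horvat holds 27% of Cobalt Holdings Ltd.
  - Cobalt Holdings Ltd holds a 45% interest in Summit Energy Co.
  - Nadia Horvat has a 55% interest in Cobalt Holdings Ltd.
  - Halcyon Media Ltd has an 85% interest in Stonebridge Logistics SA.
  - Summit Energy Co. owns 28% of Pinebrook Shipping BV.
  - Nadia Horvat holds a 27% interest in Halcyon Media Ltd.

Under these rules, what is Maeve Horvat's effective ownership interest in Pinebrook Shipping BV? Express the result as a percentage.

By spousal attribution (R2), Maeve Horvat is treated as also owning Nadia Horvat's interest in Cobalt Holdings Ltd, giving 27% + 55% = 82%.
By spousal attribution (R2), Maeve Horvat is treated as also owning Nadia Horvat's interest in Halcyon Media Ltd, giving 41% + 27% = 68%.
Chain via Cobalt Holdings Ltd → Summit Energy Co. (R1): 82% × 45% × 28% = 10.332% of Pinebrook Shipping BV.
Chain via Halcyon Media Ltd → Stonebridge Logistics SA (R1): 68% × 85% × 11% = 6.358% of Pinebrook Shipping BV.
Aggregating (R3): 10.332% + 6.358% = 16.69%.

16.69%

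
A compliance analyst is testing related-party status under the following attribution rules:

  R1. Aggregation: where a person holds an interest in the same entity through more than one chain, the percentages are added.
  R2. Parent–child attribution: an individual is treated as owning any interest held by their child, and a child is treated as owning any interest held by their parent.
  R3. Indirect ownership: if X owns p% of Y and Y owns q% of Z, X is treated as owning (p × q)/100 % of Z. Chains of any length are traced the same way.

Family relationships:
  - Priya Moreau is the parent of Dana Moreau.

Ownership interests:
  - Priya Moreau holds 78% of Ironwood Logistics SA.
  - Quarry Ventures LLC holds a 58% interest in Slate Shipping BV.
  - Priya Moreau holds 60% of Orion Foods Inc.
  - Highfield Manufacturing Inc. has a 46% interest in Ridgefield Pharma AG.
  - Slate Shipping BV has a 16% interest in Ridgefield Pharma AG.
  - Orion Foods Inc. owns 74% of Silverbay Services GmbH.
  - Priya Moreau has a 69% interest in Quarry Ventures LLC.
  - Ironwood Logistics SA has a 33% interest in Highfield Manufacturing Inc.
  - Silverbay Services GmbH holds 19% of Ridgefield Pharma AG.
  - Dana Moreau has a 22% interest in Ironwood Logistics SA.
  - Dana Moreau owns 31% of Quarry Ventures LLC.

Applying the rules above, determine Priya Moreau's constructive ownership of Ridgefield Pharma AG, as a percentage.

By parent–child attribution (R2), Priya Moreau is treated as also owning Dana Moreau's interest in Ironwood Logistics SA, giving 78% + 22% = 100%.
By parent–child attribution (R2), Priya Moreau is treated as also owning Dana Moreau's interest in Quarry Ventures LLC, giving 69% + 31% = 100%.
Chain via Ironwood Logistics SA → Highfield Manufacturing Inc. (R3): 100% × 33% × 46% = 15.18% of Ridgefield Pharma AG.
Chain via Quarry Ventures LLC → Slate Shipping BV (R3): 100% × 58% × 16% = 9.28% of Ridgefield Pharma AG.
Chain via Orion Foods Inc. → Silverbay Services GmbH (R3): 60% × 74% × 19% = 8.436% of Ridgefield Pharma AG.
Aggregating (R1): 15.18% + 9.28% + 8.436% = 32.896%.

32.896%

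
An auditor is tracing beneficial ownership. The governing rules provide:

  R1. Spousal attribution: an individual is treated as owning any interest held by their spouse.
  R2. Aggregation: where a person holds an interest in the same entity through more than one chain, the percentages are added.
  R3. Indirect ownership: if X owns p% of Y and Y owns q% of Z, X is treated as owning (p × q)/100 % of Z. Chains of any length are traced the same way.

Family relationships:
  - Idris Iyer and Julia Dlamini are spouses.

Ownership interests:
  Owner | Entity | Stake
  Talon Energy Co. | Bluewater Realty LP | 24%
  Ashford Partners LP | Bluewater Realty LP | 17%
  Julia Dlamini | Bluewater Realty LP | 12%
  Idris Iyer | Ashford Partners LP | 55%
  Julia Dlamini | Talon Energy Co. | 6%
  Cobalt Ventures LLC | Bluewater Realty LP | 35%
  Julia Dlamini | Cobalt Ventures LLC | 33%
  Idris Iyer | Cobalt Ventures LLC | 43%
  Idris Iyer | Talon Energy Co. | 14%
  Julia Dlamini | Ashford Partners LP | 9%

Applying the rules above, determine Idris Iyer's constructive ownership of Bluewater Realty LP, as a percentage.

54.28%

By spousal attribution (R1), Idris Iyer is treated as also owning Julia Dlamini's interest in Cobalt Ventures LLC, giving 43% + 33% = 76%.
By spousal attribution (R1), Idris Iyer is treated as also owning Julia Dlamini's interest in Ashford Partners LP, giving 55% + 9% = 64%.
By spousal attribution (R1), Idris Iyer is treated as also owning Julia Dlamini's interest in Talon Energy Co, giving 14% + 6% = 20%.
By spousal attribution (R1), Idris Iyer is treated as owning Julia Dlamini's 12% interest in Bluewater Realty LP.
Chain via Cobalt Ventures LLC (R3): 76% × 35% = 26.6% of Bluewater Realty LP.
Chain via Ashford Partners LP (R3): 64% × 17% = 10.88% of Bluewater Realty LP.
Chain via Talon Energy Co. (R3): 20% × 24% = 4.8% of Bluewater Realty LP.
Direct interest in Bluewater Realty LP: 12%.
Aggregating (R2): 26.6% + 10.88% + 4.8% + 12% = 54.28%.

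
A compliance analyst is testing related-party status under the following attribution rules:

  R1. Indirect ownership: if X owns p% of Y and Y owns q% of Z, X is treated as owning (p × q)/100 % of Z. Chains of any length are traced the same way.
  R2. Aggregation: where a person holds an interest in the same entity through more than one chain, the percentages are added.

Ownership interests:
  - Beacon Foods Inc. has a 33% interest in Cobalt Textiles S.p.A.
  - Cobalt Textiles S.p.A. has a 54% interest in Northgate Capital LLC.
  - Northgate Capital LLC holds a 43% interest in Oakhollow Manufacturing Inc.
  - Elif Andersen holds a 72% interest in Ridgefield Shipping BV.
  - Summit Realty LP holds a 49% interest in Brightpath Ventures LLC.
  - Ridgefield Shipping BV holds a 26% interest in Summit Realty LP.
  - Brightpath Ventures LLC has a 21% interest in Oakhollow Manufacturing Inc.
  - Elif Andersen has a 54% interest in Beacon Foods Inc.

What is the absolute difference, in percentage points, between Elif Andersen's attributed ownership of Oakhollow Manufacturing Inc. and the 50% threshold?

Chain via Beacon Foods Inc. → Cobalt Textiles S.p.A. → Northgate Capital LLC (R1): 54% × 33% × 54% × 43% = 4.137804% of Oakhollow Manufacturing Inc.
Chain via Ridgefield Shipping BV → Summit Realty LP → Brightpath Ventures LLC (R1): 72% × 26% × 49% × 21% = 1.926288% of Oakhollow Manufacturing Inc.
Aggregating (R2): 4.137804% + 1.926288% = 6.064092%.
6.064092% falls short of the 50% threshold by 43.935908 percentage points.

43.935908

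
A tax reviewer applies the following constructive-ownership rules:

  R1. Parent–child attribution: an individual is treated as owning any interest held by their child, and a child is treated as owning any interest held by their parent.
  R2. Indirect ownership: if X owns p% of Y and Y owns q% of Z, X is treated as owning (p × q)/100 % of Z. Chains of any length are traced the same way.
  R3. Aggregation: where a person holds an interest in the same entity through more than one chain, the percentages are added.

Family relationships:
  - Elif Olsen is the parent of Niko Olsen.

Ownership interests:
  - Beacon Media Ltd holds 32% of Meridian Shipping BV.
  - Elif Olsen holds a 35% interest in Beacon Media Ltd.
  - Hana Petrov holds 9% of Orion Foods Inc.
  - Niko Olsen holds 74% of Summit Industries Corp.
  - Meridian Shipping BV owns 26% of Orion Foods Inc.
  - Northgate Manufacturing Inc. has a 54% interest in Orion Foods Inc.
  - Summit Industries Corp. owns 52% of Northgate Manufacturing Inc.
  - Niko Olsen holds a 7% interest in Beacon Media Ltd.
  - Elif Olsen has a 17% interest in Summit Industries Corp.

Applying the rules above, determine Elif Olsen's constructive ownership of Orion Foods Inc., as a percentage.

By parent–child attribution (R1), Elif Olsen is treated as also owning Niko Olsen's interest in Summit Industries Corp, giving 17% + 74% = 91%.
By parent–child attribution (R1), Elif Olsen is treated as also owning Niko Olsen's interest in Beacon Media Ltd, giving 35% + 7% = 42%.
Chain via Summit Industries Corp. → Northgate Manufacturing Inc. (R2): 91% × 52% × 54% = 25.5528% of Orion Foods Inc.
Chain via Beacon Media Ltd → Meridian Shipping BV (R2): 42% × 32% × 26% = 3.4944% of Orion Foods Inc.
Aggregating (R3): 25.5528% + 3.4944% = 29.0472%.

29.0472%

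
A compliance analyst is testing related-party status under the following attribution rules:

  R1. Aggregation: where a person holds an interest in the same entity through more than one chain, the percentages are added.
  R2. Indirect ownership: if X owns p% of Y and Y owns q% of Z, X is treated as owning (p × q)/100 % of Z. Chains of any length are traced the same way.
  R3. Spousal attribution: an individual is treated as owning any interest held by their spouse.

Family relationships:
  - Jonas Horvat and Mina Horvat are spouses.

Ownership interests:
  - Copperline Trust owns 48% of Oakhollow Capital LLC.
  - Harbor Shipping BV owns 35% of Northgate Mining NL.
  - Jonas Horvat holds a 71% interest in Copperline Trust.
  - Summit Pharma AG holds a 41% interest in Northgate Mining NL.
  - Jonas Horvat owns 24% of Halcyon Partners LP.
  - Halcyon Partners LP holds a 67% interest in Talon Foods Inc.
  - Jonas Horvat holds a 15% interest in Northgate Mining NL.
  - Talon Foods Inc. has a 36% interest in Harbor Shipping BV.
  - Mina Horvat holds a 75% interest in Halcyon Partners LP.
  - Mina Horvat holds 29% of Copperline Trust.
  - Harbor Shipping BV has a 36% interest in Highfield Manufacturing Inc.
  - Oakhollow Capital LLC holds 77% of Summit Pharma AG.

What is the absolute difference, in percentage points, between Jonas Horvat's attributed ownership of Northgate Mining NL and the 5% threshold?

By spousal attribution (R3), Jonas Horvat is treated as also owning Mina Horvat's interest in Copperline Trust, giving 71% + 29% = 100%.
By spousal attribution (R3), Jonas Horvat is treated as also owning Mina Horvat's interest in Halcyon Partners LP, giving 24% + 75% = 99%.
Chain via Copperline Trust → Oakhollow Capital LLC → Summit Pharma AG (R2): 100% × 48% × 77% × 41% = 15.1536% of Northgate Mining NL.
Chain via Halcyon Partners LP → Talon Foods Inc. → Harbor Shipping BV (R2): 99% × 67% × 36% × 35% = 8.35758% of Northgate Mining NL.
Direct interest in Northgate Mining NL: 15%.
Aggregating (R1): 15.1536% + 8.35758% + 15% = 38.51118%.
38.51118% exceeds the 5% threshold by 33.51118 percentage points.

33.51118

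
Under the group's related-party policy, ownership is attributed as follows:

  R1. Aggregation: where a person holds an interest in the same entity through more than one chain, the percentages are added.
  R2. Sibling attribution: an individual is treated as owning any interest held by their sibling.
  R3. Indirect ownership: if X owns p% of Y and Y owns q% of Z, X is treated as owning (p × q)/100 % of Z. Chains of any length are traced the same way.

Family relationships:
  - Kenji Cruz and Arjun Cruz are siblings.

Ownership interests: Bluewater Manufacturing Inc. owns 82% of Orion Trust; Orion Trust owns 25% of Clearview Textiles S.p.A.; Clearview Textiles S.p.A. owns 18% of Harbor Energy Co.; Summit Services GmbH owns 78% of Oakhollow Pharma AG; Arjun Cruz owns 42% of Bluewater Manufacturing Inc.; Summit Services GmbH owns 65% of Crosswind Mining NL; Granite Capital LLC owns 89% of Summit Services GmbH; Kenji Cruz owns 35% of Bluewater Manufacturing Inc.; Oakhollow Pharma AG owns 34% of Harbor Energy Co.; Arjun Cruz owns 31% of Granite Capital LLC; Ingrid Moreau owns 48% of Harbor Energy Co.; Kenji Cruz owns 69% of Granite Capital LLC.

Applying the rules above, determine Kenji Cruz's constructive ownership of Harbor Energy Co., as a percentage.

26.4441%

By sibling attribution (R2), Kenji Cruz is treated as also owning Arjun Cruz's interest in Granite Capital LLC, giving 69% + 31% = 100%.
By sibling attribution (R2), Kenji Cruz is treated as also owning Arjun Cruz's interest in Bluewater Manufacturing Inc, giving 35% + 42% = 77%.
Chain via Granite Capital LLC → Summit Services GmbH → Oakhollow Pharma AG (R3): 100% × 89% × 78% × 34% = 23.6028% of Harbor Energy Co.
Chain via Bluewater Manufacturing Inc. → Orion Trust → Clearview Textiles S.p.A. (R3): 77% × 82% × 25% × 18% = 2.8413% of Harbor Energy Co.
Aggregating (R1): 23.6028% + 2.8413% = 26.4441%.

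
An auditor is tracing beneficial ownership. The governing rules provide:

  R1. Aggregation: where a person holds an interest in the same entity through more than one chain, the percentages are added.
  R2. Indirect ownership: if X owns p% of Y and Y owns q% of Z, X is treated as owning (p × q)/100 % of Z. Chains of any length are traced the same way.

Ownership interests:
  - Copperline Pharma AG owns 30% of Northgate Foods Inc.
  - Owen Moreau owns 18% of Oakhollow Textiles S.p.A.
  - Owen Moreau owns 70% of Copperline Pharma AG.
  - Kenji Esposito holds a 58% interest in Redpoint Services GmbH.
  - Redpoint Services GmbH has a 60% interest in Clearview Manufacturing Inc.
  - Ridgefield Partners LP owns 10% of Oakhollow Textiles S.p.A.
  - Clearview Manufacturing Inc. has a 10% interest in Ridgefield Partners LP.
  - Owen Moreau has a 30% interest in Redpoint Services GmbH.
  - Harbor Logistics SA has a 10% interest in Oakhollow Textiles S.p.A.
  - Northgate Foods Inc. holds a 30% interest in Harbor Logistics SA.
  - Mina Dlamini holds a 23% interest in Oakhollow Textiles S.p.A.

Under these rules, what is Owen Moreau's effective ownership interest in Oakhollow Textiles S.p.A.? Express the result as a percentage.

Chain via Copperline Pharma AG → Northgate Foods Inc. → Harbor Logistics SA (R2): 70% × 30% × 30% × 10% = 0.63% of Oakhollow Textiles S.p.A.
Chain via Redpoint Services GmbH → Clearview Manufacturing Inc. → Ridgefield Partners LP (R2): 30% × 60% × 10% × 10% = 0.18% of Oakhollow Textiles S.p.A.
Direct interest in Oakhollow Textiles S.p.A: 18%.
Aggregating (R1): 0.63% + 0.18% + 18% = 18.81%.

18.81%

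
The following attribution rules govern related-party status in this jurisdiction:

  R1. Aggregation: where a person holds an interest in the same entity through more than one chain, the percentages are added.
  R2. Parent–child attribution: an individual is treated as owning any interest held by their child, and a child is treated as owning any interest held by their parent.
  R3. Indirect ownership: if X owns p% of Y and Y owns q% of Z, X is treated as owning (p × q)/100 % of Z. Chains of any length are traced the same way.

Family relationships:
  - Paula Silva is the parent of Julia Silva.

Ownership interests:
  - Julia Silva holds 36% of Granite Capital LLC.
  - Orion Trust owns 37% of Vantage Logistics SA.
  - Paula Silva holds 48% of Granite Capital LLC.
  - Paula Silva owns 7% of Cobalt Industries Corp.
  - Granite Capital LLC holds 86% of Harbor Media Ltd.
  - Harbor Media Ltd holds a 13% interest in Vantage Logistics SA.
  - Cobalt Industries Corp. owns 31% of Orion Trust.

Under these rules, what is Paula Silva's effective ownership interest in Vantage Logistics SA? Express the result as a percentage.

By parent–child attribution (R2), Paula Silva is treated as also owning Julia Silva's interest in Granite Capital LLC, giving 48% + 36% = 84%.
Chain via Granite Capital LLC → Harbor Media Ltd (R3): 84% × 86% × 13% = 9.3912% of Vantage Logistics SA.
Chain via Cobalt Industries Corp. → Orion Trust (R3): 7% × 31% × 37% = 0.8029% of Vantage Logistics SA.
Aggregating (R1): 9.3912% + 0.8029% = 10.1941%.

10.1941%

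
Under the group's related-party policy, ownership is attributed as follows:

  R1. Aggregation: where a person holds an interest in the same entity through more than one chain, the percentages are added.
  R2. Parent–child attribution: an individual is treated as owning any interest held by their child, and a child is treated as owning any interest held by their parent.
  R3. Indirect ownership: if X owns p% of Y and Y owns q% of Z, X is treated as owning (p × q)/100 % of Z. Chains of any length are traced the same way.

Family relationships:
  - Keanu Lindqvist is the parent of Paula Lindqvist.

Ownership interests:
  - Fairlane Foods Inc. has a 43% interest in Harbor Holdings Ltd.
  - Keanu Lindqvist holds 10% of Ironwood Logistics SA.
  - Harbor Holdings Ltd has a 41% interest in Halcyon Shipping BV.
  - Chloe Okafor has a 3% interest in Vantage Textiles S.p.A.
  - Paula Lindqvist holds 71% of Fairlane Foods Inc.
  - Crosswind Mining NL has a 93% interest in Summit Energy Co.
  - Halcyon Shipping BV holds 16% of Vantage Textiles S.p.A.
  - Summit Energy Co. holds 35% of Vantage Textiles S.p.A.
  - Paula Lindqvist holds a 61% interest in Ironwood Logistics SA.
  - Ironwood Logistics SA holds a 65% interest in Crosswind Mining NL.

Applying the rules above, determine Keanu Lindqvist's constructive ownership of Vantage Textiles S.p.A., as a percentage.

17.024593%

By parent–child attribution (R2), Keanu Lindqvist is treated as also owning Paula Lindqvist's interest in Ironwood Logistics SA, giving 10% + 61% = 71%.
By parent–child attribution (R2), Keanu Lindqvist is treated as owning Paula Lindqvist's 71% interest in Fairlane Foods Inc.
Chain via Ironwood Logistics SA → Crosswind Mining NL → Summit Energy Co. (R3): 71% × 65% × 93% × 35% = 15.021825% of Vantage Textiles S.p.A.
Chain via Fairlane Foods Inc. → Harbor Holdings Ltd → Halcyon Shipping BV (R3): 71% × 43% × 41% × 16% = 2.002768% of Vantage Textiles S.p.A.
Aggregating (R1): 15.021825% + 2.002768% = 17.024593%.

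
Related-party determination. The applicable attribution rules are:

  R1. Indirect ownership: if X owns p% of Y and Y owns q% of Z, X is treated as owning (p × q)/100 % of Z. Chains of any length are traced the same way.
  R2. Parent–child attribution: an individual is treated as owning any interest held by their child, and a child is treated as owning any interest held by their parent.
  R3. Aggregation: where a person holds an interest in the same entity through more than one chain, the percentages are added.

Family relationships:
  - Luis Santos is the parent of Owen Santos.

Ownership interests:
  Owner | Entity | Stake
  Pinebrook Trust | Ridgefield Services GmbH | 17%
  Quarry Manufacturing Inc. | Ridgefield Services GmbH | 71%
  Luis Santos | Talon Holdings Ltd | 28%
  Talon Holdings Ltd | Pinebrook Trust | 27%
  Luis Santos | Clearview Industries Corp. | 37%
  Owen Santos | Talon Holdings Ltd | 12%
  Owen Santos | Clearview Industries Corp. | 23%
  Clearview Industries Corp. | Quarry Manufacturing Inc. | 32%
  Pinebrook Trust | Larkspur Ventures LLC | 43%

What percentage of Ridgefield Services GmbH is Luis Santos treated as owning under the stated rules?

15.468%

By parent–child attribution (R2), Luis Santos is treated as also owning Owen Santos's interest in Clearview Industries Corp, giving 37% + 23% = 60%.
By parent–child attribution (R2), Luis Santos is treated as also owning Owen Santos's interest in Talon Holdings Ltd, giving 28% + 12% = 40%.
Chain via Clearview Industries Corp. → Quarry Manufacturing Inc. (R1): 60% × 32% × 71% = 13.632% of Ridgefield Services GmbH.
Chain via Talon Holdings Ltd → Pinebrook Trust (R1): 40% × 27% × 17% = 1.836% of Ridgefield Services GmbH.
Aggregating (R3): 13.632% + 1.836% = 15.468%.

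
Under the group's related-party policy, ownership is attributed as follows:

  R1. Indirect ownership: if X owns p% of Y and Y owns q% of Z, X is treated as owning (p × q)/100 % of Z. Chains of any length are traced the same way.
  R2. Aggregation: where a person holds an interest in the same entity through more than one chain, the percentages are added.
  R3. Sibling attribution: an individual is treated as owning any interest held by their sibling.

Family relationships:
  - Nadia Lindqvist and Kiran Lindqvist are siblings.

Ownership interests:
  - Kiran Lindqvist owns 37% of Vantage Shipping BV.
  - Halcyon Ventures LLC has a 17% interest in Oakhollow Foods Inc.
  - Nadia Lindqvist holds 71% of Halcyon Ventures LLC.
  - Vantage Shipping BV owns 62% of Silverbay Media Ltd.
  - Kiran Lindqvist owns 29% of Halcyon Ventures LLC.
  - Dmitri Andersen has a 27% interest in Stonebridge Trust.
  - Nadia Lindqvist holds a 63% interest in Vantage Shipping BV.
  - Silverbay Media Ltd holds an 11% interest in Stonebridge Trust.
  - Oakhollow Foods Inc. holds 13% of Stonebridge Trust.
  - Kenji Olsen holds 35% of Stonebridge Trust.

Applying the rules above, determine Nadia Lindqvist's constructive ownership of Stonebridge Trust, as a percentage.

By sibling attribution (R3), Nadia Lindqvist is treated as also owning Kiran Lindqvist's interest in Vantage Shipping BV, giving 63% + 37% = 100%.
By sibling attribution (R3), Nadia Lindqvist is treated as also owning Kiran Lindqvist's interest in Halcyon Ventures LLC, giving 71% + 29% = 100%.
Chain via Vantage Shipping BV → Silverbay Media Ltd (R1): 100% × 62% × 11% = 6.82% of Stonebridge Trust.
Chain via Halcyon Ventures LLC → Oakhollow Foods Inc. (R1): 100% × 17% × 13% = 2.21% of Stonebridge Trust.
Aggregating (R2): 6.82% + 2.21% = 9.03%.

9.03%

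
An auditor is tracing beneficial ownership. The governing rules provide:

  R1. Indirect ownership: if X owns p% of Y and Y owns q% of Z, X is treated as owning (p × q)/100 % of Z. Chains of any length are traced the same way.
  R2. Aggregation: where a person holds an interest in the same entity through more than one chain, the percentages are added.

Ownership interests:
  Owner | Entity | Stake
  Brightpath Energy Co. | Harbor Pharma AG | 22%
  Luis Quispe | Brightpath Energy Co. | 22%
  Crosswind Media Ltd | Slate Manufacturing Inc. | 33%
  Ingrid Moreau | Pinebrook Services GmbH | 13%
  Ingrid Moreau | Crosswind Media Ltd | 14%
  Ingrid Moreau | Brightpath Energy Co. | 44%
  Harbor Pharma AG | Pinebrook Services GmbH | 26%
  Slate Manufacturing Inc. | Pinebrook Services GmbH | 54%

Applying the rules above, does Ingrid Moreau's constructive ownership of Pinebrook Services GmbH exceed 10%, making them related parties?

Chain via Crosswind Media Ltd → Slate Manufacturing Inc. (R1): 14% × 33% × 54% = 2.4948% of Pinebrook Services GmbH.
Chain via Brightpath Energy Co. → Harbor Pharma AG (R1): 44% × 22% × 26% = 2.5168% of Pinebrook Services GmbH.
Direct interest in Pinebrook Services GmbH: 13%.
Aggregating (R2): 2.4948% + 2.5168% + 13% = 18.0116%.
18.0116% exceeds the 10% threshold, so Ingrid is a related party to Pinebrook Services GmbH.

Yes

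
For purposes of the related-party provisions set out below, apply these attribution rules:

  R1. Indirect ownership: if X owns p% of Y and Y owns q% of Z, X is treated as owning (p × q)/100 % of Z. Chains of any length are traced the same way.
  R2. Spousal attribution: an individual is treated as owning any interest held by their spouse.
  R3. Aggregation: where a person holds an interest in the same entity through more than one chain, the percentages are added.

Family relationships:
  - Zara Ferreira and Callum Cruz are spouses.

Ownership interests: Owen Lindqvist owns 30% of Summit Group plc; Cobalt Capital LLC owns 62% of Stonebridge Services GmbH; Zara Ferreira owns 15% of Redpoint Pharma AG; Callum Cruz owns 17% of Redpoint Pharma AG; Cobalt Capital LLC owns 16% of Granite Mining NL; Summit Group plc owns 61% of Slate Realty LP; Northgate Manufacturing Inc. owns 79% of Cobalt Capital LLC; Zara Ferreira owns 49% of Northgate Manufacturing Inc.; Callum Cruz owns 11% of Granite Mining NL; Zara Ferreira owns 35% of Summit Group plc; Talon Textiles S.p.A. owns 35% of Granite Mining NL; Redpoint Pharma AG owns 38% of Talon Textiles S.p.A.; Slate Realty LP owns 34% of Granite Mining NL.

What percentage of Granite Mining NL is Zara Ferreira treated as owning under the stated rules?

By spousal attribution (R2), Zara Ferreira is treated as also owning Callum Cruz's interest in Redpoint Pharma AG, giving 15% + 17% = 32%.
By spousal attribution (R2), Zara Ferreira is treated as owning Callum Cruz's 11% interest in Granite Mining NL.
Chain via Redpoint Pharma AG → Talon Textiles S.p.A. (R1): 32% × 38% × 35% = 4.256% of Granite Mining NL.
Chain via Summit Group plc → Slate Realty LP (R1): 35% × 61% × 34% = 7.259% of Granite Mining NL.
Chain via Northgate Manufacturing Inc. → Cobalt Capital LLC (R1): 49% × 79% × 16% = 6.1936% of Granite Mining NL.
Direct interest in Granite Mining NL: 11%.
Aggregating (R3): 4.256% + 7.259% + 6.1936% + 11% = 28.7086%.

28.7086%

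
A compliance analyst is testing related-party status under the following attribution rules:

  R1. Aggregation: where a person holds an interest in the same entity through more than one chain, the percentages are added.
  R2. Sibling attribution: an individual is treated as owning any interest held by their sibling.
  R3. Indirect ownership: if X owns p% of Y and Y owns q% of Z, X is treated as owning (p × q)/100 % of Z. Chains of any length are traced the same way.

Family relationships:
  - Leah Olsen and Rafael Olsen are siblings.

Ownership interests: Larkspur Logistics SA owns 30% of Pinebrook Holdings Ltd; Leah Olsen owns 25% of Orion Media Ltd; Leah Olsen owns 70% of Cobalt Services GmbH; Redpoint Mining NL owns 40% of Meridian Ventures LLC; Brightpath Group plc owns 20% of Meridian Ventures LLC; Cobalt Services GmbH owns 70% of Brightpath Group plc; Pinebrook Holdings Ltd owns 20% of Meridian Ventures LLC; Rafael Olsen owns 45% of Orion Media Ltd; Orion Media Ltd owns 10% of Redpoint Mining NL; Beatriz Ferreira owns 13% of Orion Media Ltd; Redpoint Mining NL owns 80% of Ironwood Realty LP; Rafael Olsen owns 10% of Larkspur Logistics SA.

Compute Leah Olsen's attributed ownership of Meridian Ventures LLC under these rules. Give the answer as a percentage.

By sibling attribution (R2), Leah Olsen is treated as also owning Rafael Olsen's interest in Orion Media Ltd, giving 25% + 45% = 70%.
By sibling attribution (R2), Leah Olsen is treated as owning Rafael Olsen's 10% interest in Larkspur Logistics SA.
Chain via Cobalt Services GmbH → Brightpath Group plc (R3): 70% × 70% × 20% = 9.8% of Meridian Ventures LLC.
Chain via Orion Media Ltd → Redpoint Mining NL (R3): 70% × 10% × 40% = 2.8% of Meridian Ventures LLC.
Chain via Larkspur Logistics SA → Pinebrook Holdings Ltd (R3): 10% × 30% × 20% = 0.6% of Meridian Ventures LLC.
Aggregating (R1): 9.8% + 2.8% + 0.6% = 13.2%.

13.2%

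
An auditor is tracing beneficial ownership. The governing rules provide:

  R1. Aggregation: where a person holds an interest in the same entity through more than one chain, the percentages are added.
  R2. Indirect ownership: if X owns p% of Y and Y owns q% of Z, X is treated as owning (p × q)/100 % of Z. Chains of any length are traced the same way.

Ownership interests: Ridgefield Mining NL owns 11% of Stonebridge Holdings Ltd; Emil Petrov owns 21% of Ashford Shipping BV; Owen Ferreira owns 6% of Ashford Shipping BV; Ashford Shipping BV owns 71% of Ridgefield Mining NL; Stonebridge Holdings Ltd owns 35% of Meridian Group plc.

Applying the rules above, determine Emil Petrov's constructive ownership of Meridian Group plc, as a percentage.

Chain via Ashford Shipping BV → Ridgefield Mining NL → Stonebridge Holdings Ltd (R2): 21% × 71% × 11% × 35% = 0.574035% of Meridian Group plc.

0.574035%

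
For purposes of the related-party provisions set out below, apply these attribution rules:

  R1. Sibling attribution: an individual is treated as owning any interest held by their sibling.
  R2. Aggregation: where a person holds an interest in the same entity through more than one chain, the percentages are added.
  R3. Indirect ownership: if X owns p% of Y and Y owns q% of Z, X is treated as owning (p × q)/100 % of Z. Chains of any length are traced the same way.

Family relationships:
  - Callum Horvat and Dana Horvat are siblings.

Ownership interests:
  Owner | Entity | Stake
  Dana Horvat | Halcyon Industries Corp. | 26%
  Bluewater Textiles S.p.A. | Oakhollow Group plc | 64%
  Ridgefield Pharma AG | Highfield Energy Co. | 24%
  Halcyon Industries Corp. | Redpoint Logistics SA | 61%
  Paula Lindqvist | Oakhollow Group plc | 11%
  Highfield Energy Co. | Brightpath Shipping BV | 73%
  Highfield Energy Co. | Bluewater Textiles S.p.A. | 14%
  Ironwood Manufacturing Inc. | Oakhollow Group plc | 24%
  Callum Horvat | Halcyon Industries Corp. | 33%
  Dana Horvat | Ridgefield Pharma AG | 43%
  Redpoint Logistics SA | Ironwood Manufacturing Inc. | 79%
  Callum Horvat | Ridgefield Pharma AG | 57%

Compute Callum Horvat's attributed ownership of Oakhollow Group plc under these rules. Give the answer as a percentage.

8.974104%

By sibling attribution (R1), Callum Horvat is treated as also owning Dana Horvat's interest in Halcyon Industries Corp, giving 33% + 26% = 59%.
By sibling attribution (R1), Callum Horvat is treated as also owning Dana Horvat's interest in Ridgefield Pharma AG, giving 57% + 43% = 100%.
Chain via Halcyon Industries Corp. → Redpoint Logistics SA → Ironwood Manufacturing Inc. (R3): 59% × 61% × 79% × 24% = 6.823704% of Oakhollow Group plc.
Chain via Ridgefield Pharma AG → Highfield Energy Co. → Bluewater Textiles S.p.A. (R3): 100% × 24% × 14% × 64% = 2.1504% of Oakhollow Group plc.
Aggregating (R2): 6.823704% + 2.1504% = 8.974104%.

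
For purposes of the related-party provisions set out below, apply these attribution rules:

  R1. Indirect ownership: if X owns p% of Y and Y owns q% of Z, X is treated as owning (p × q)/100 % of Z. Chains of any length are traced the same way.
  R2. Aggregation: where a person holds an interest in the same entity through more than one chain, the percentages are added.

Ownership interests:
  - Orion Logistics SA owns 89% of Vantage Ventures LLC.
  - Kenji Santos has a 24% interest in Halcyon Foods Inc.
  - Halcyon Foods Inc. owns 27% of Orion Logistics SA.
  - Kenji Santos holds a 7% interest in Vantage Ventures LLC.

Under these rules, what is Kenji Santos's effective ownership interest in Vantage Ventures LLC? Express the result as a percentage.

12.7672%

Chain via Halcyon Foods Inc. → Orion Logistics SA (R1): 24% × 27% × 89% = 5.7672% of Vantage Ventures LLC.
Direct interest in Vantage Ventures LLC: 7%.
Aggregating (R2): 5.7672% + 7% = 12.7672%.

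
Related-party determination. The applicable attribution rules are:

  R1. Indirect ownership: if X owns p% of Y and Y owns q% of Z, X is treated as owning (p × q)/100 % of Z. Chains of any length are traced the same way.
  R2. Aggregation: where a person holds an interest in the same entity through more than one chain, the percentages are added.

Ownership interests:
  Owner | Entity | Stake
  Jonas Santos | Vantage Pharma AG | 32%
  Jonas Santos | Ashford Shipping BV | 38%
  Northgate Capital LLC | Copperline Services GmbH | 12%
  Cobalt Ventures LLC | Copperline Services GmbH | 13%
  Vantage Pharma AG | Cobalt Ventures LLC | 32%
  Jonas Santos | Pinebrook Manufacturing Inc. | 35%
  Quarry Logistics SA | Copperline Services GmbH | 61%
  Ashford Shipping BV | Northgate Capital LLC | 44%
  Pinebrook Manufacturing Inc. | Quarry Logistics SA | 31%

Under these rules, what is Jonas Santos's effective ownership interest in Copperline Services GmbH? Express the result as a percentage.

9.9561%

Chain via Vantage Pharma AG → Cobalt Ventures LLC (R1): 32% × 32% × 13% = 1.3312% of Copperline Services GmbH.
Chain via Pinebrook Manufacturing Inc. → Quarry Logistics SA (R1): 35% × 31% × 61% = 6.6185% of Copperline Services GmbH.
Chain via Ashford Shipping BV → Northgate Capital LLC (R1): 38% × 44% × 12% = 2.0064% of Copperline Services GmbH.
Aggregating (R2): 1.3312% + 6.6185% + 2.0064% = 9.9561%.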